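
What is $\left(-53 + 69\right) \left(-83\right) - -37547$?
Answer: $36219$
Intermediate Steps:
$\left(-53 + 69\right) \left(-83\right) - -37547 = 16 \left(-83\right) + 37547 = -1328 + 37547 = 36219$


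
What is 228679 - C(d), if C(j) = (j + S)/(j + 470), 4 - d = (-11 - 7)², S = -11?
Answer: 34302181/150 ≈ 2.2868e+5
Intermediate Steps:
d = -320 (d = 4 - (-11 - 7)² = 4 - 1*(-18)² = 4 - 1*324 = 4 - 324 = -320)
C(j) = (-11 + j)/(470 + j) (C(j) = (j - 11)/(j + 470) = (-11 + j)/(470 + j))
228679 - C(d) = 228679 - (-11 - 320)/(470 - 320) = 228679 - (-331)/150 = 228679 - 1*(-331/150) = 228679 + 331/150 = 34302181/150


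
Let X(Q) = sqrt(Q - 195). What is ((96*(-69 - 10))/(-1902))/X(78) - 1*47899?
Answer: -47899 - 1264*I*sqrt(13)/12363 ≈ -47899.0 - 0.36863*I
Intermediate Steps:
X(Q) = sqrt(-195 + Q)
((96*(-69 - 10))/(-1902))/X(78) - 1*47899 = ((96*(-69 - 10))/(-1902))/(sqrt(-195 + 78)) - 1*47899 = ((96*(-79))*(-1/1902))/(sqrt(-117)) - 47899 = (-7584*(-1/1902))/((3*I*sqrt(13))) - 47899 = 1264*(-I*sqrt(13)/39)/317 - 47899 = -1264*I*sqrt(13)/12363 - 47899 = -47899 - 1264*I*sqrt(13)/12363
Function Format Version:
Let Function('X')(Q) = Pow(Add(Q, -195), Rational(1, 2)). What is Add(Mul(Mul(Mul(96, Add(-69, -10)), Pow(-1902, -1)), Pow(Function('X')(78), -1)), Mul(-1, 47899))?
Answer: Add(-47899, Mul(Rational(-1264, 12363), I, Pow(13, Rational(1, 2)))) ≈ Add(-47899., Mul(-0.36863, I))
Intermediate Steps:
Function('X')(Q) = Pow(Add(-195, Q), Rational(1, 2))
Add(Mul(Mul(Mul(96, Add(-69, -10)), Pow(-1902, -1)), Pow(Function('X')(78), -1)), Mul(-1, 47899)) = Add(Mul(Mul(Mul(96, Add(-69, -10)), Pow(-1902, -1)), Pow(Pow(Add(-195, 78), Rational(1, 2)), -1)), Mul(-1, 47899)) = Add(Mul(Mul(Mul(96, -79), Rational(-1, 1902)), Pow(Pow(-117, Rational(1, 2)), -1)), -47899) = Add(Mul(Mul(-7584, Rational(-1, 1902)), Pow(Mul(3, I, Pow(13, Rational(1, 2))), -1)), -47899) = Add(Mul(Rational(1264, 317), Mul(Rational(-1, 39), I, Pow(13, Rational(1, 2)))), -47899) = Add(Mul(Rational(-1264, 12363), I, Pow(13, Rational(1, 2))), -47899) = Add(-47899, Mul(Rational(-1264, 12363), I, Pow(13, Rational(1, 2))))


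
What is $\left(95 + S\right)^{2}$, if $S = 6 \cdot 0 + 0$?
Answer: $9025$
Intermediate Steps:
$S = 0$ ($S = 0 + 0 = 0$)
$\left(95 + S\right)^{2} = \left(95 + 0\right)^{2} = 95^{2} = 9025$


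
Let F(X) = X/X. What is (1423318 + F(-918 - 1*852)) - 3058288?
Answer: -1634969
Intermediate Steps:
F(X) = 1
(1423318 + F(-918 - 1*852)) - 3058288 = (1423318 + 1) - 3058288 = 1423319 - 3058288 = -1634969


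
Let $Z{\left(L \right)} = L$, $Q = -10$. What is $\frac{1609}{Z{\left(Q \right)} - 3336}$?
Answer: $- \frac{1609}{3346} \approx -0.48087$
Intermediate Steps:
$\frac{1609}{Z{\left(Q \right)} - 3336} = \frac{1609}{-10 - 3336} = \frac{1609}{-3346} = 1609 \left(- \frac{1}{3346}\right) = - \frac{1609}{3346}$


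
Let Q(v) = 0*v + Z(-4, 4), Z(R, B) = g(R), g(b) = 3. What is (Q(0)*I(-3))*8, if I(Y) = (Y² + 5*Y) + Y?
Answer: -216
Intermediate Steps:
Z(R, B) = 3
Q(v) = 3 (Q(v) = 0*v + 3 = 0 + 3 = 3)
I(Y) = Y² + 6*Y
(Q(0)*I(-3))*8 = (3*(-3*(6 - 3)))*8 = (3*(-3*3))*8 = (3*(-9))*8 = -27*8 = -216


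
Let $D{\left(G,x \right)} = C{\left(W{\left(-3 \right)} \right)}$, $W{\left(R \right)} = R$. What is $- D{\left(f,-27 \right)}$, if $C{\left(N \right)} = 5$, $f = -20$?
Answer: $-5$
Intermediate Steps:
$D{\left(G,x \right)} = 5$
$- D{\left(f,-27 \right)} = \left(-1\right) 5 = -5$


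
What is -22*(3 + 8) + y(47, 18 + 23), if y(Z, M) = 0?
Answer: -242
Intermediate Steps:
-22*(3 + 8) + y(47, 18 + 23) = -22*(3 + 8) + 0 = -22*11 + 0 = -242 + 0 = -242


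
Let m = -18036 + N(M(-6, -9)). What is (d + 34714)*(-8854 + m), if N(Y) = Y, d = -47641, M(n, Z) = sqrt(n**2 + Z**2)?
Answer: 347607030 - 38781*sqrt(13) ≈ 3.4747e+8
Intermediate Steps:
M(n, Z) = sqrt(Z**2 + n**2)
m = -18036 + 3*sqrt(13) (m = -18036 + sqrt((-9)**2 + (-6)**2) = -18036 + sqrt(81 + 36) = -18036 + sqrt(117) = -18036 + 3*sqrt(13) ≈ -18025.)
(d + 34714)*(-8854 + m) = (-47641 + 34714)*(-8854 + (-18036 + 3*sqrt(13))) = -12927*(-26890 + 3*sqrt(13)) = 347607030 - 38781*sqrt(13)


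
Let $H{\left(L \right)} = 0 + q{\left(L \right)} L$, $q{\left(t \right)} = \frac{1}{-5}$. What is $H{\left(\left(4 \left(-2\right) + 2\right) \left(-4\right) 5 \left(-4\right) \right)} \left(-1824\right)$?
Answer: $-175104$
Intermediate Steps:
$q{\left(t \right)} = - \frac{1}{5}$
$H{\left(L \right)} = - \frac{L}{5}$ ($H{\left(L \right)} = 0 - \frac{L}{5} = - \frac{L}{5}$)
$H{\left(\left(4 \left(-2\right) + 2\right) \left(-4\right) 5 \left(-4\right) \right)} \left(-1824\right) = - \frac{\left(4 \left(-2\right) + 2\right) \left(-4\right) 5 \left(-4\right)}{5} \left(-1824\right) = - \frac{\left(-8 + 2\right) \left(-4\right) 5 \left(-4\right)}{5} \left(-1824\right) = - \frac{\left(-6\right) \left(-4\right) 5 \left(-4\right)}{5} \left(-1824\right) = - \frac{24 \cdot 5 \left(-4\right)}{5} \left(-1824\right) = - \frac{120 \left(-4\right)}{5} \left(-1824\right) = \left(- \frac{1}{5}\right) \left(-480\right) \left(-1824\right) = 96 \left(-1824\right) = -175104$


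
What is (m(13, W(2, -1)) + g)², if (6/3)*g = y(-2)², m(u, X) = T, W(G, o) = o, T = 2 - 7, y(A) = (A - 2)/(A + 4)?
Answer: 9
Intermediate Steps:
y(A) = (-2 + A)/(4 + A)
T = -5
m(u, X) = -5
g = 2 (g = ((-2 - 2)/(4 - 2))²/2 = (-4/2)²/2 = ((½)*(-4))²/2 = (½)*(-2)² = (½)*4 = 2)
(m(13, W(2, -1)) + g)² = (-5 + 2)² = (-3)² = 9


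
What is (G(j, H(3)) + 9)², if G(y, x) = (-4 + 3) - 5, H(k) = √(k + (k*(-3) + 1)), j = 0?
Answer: 9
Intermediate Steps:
H(k) = √(1 - 2*k) (H(k) = √(k + (-3*k + 1)) = √(k + (1 - 3*k)) = √(1 - 2*k))
G(y, x) = -6 (G(y, x) = -1 - 5 = -6)
(G(j, H(3)) + 9)² = (-6 + 9)² = 3² = 9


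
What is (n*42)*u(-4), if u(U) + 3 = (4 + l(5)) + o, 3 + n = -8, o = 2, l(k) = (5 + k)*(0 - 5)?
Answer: 21714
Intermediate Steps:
l(k) = -25 - 5*k (l(k) = (5 + k)*(-5) = -25 - 5*k)
n = -11 (n = -3 - 8 = -11)
u(U) = -47 (u(U) = -3 + ((4 + (-25 - 5*5)) + 2) = -3 + ((4 + (-25 - 25)) + 2) = -3 + ((4 - 50) + 2) = -3 + (-46 + 2) = -3 - 44 = -47)
(n*42)*u(-4) = -11*42*(-47) = -462*(-47) = 21714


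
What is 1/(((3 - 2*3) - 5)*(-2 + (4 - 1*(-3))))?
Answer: -1/40 ≈ -0.025000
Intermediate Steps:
1/(((3 - 2*3) - 5)*(-2 + (4 - 1*(-3)))) = 1/(((3 - 6) - 5)*(-2 + (4 + 3))) = 1/((-3 - 5)*(-2 + 7)) = 1/(-8*5) = 1/(-40) = -1/40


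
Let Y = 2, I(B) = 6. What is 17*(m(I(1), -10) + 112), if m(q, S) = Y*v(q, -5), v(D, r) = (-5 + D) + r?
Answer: 1768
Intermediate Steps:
v(D, r) = -5 + D + r
m(q, S) = -20 + 2*q (m(q, S) = 2*(-5 + q - 5) = 2*(-10 + q) = -20 + 2*q)
17*(m(I(1), -10) + 112) = 17*((-20 + 2*6) + 112) = 17*((-20 + 12) + 112) = 17*(-8 + 112) = 17*104 = 1768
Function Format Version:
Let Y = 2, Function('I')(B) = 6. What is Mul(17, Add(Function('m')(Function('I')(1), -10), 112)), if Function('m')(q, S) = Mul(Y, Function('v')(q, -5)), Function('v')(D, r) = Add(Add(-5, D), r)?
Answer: 1768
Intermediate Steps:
Function('v')(D, r) = Add(-5, D, r)
Function('m')(q, S) = Add(-20, Mul(2, q)) (Function('m')(q, S) = Mul(2, Add(-5, q, -5)) = Mul(2, Add(-10, q)) = Add(-20, Mul(2, q)))
Mul(17, Add(Function('m')(Function('I')(1), -10), 112)) = Mul(17, Add(Add(-20, Mul(2, 6)), 112)) = Mul(17, Add(Add(-20, 12), 112)) = Mul(17, Add(-8, 112)) = Mul(17, 104) = 1768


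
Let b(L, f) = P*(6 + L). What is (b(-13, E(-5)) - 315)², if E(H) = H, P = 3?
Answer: 112896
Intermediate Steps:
b(L, f) = 18 + 3*L (b(L, f) = 3*(6 + L) = 18 + 3*L)
(b(-13, E(-5)) - 315)² = ((18 + 3*(-13)) - 315)² = ((18 - 39) - 315)² = (-21 - 315)² = (-336)² = 112896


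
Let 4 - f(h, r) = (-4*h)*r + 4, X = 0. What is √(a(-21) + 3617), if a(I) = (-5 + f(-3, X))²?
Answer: √3642 ≈ 60.349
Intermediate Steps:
f(h, r) = 4*h*r (f(h, r) = 4 - ((-4*h)*r + 4) = 4 - (-4*h*r + 4) = 4 - (4 - 4*h*r) = 4 + (-4 + 4*h*r) = 4*h*r)
a(I) = 25 (a(I) = (-5 + 4*(-3)*0)² = (-5 + 0)² = (-5)² = 25)
√(a(-21) + 3617) = √(25 + 3617) = √3642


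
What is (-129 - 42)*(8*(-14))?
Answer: 19152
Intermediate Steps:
(-129 - 42)*(8*(-14)) = -171*(-112) = 19152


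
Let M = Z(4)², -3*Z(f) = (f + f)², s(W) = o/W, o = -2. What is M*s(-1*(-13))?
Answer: -8192/117 ≈ -70.017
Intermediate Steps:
s(W) = -2/W
Z(f) = -4*f²/3 (Z(f) = -(f + f)²/3 = -4*f²/3)
M = 4096/9 (M = (-4/3*4²)² = (-4/3*16)² = (-64/3)² = 4096/9 ≈ 455.11)
M*s(-1*(-13)) = 4096*(-2/((-1*(-13))))/9 = 4096*(-2/13)/9 = 4096*(-2*1/13)/9 = (4096/9)*(-2/13) = -8192/117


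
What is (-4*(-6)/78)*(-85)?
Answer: -340/13 ≈ -26.154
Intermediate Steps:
(-4*(-6)/78)*(-85) = (24*(1/78))*(-85) = (4/13)*(-85) = -340/13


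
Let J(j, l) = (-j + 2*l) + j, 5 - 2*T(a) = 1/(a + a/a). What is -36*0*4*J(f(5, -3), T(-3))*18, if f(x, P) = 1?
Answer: 0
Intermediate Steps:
T(a) = 5/2 - 1/(2*(1 + a)) (T(a) = 5/2 - 1/(2*(a + a/a)) = 5/2 - 1/(2*(a + 1)) = 5/2 - 1/(2*(1 + a)))
J(j, l) = 2*l
-36*0*4*J(f(5, -3), T(-3))*18 = -36*0*4*2*((4 + 5*(-3))/(2*(1 - 3)))*18 = -0*2*((½)*(4 - 15)/(-2))*18 = -0*2*((½)*(-½)*(-11))*18 = -0*2*(11/4)*18 = -0*11/2*18 = -36*0*18 = 0*18 = 0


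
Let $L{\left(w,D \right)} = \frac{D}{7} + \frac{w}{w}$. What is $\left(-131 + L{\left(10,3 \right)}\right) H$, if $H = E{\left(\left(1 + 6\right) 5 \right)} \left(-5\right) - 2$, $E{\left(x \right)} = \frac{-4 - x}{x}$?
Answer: $- \frac{22675}{49} \approx -462.75$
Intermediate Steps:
$L{\left(w,D \right)} = 1 + \frac{D}{7}$ ($L{\left(w,D \right)} = D \frac{1}{7} + 1 = \frac{D}{7} + 1 = 1 + \frac{D}{7}$)
$E{\left(x \right)} = \frac{-4 - x}{x}$
$H = \frac{25}{7}$ ($H = \frac{-4 - \left(1 + 6\right) 5}{\left(1 + 6\right) 5} \left(-5\right) - 2 = \frac{-4 - 7 \cdot 5}{7 \cdot 5} \left(-5\right) - 2 = \frac{-4 - 35}{35} \left(-5\right) - 2 = \frac{1}{35} \left(-39\right) \left(-5\right) - 2 = \left(- \frac{39}{35}\right) \left(-5\right) - 2 = \frac{39}{7} - 2 = \frac{25}{7} \approx 3.5714$)
$\left(-131 + L{\left(10,3 \right)}\right) H = \left(-131 + \left(1 + \frac{1}{7} \cdot 3\right)\right) \frac{25}{7} = \left(-131 + \left(1 + \frac{3}{7}\right)\right) \frac{25}{7} = \left(-131 + \frac{10}{7}\right) \frac{25}{7} = \left(- \frac{907}{7}\right) \frac{25}{7} = - \frac{22675}{49}$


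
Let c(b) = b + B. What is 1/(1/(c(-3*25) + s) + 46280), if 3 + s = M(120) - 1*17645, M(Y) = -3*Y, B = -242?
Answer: 18325/848080999 ≈ 2.1608e-5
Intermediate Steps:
c(b) = -242 + b (c(b) = b - 242 = -242 + b)
s = -18008 (s = -3 + (-3*120 - 1*17645) = -3 + (-360 - 17645) = -3 - 18005 = -18008)
1/(1/(c(-3*25) + s) + 46280) = 1/(1/((-242 - 3*25) - 18008) + 46280) = 1/(1/((-242 - 75) - 18008) + 46280) = 1/(1/(-317 - 18008) + 46280) = 1/(1/(-18325) + 46280) = 1/(-1/18325 + 46280) = 1/(848080999/18325) = 18325/848080999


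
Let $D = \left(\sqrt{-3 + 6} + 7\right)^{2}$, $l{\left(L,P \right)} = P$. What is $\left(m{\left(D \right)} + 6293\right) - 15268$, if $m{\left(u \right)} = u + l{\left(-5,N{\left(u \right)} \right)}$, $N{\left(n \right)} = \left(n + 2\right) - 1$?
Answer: $-8870 + 28 \sqrt{3} \approx -8821.5$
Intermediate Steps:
$N{\left(n \right)} = 1 + n$ ($N{\left(n \right)} = \left(2 + n\right) - 1 = 1 + n$)
$D = \left(7 + \sqrt{3}\right)^{2}$ ($D = \left(\sqrt{3} + 7\right)^{2} = \left(7 + \sqrt{3}\right)^{2} \approx 76.249$)
$m{\left(u \right)} = 1 + 2 u$ ($m{\left(u \right)} = u + \left(1 + u\right) = 1 + 2 u$)
$\left(m{\left(D \right)} + 6293\right) - 15268 = \left(\left(1 + 2 \left(7 + \sqrt{3}\right)^{2}\right) + 6293\right) - 15268 = \left(6294 + 2 \left(7 + \sqrt{3}\right)^{2}\right) - 15268 = -8974 + 2 \left(7 + \sqrt{3}\right)^{2}$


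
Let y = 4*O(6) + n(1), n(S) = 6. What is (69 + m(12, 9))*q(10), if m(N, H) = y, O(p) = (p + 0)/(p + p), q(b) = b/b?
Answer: 77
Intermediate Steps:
q(b) = 1
O(p) = 1/2 (O(p) = p/((2*p)) = p*(1/(2*p)) = 1/2)
y = 8 (y = 4*(1/2) + 6 = 2 + 6 = 8)
m(N, H) = 8
(69 + m(12, 9))*q(10) = (69 + 8)*1 = 77*1 = 77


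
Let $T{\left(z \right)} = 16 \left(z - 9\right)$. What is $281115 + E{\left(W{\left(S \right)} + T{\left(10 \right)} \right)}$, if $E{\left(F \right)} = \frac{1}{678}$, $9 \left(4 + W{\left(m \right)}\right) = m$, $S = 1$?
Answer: $\frac{190595971}{678} \approx 2.8112 \cdot 10^{5}$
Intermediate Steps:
$T{\left(z \right)} = -144 + 16 z$ ($T{\left(z \right)} = 16 \left(-9 + z\right) = -144 + 16 z$)
$W{\left(m \right)} = -4 + \frac{m}{9}$
$E{\left(F \right)} = \frac{1}{678}$
$281115 + E{\left(W{\left(S \right)} + T{\left(10 \right)} \right)} = 281115 + \frac{1}{678} = \frac{190595971}{678}$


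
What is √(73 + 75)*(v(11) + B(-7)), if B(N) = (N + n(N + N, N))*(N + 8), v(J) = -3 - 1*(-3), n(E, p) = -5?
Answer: -24*√37 ≈ -145.99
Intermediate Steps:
v(J) = 0 (v(J) = -3 + 3 = 0)
B(N) = (-5 + N)*(8 + N) (B(N) = (N - 5)*(N + 8) = (-5 + N)*(8 + N))
√(73 + 75)*(v(11) + B(-7)) = √(73 + 75)*(0 + (-40 + (-7)² + 3*(-7))) = √148*(0 + (-40 + 49 - 21)) = (2*√37)*(0 - 12) = (2*√37)*(-12) = -24*√37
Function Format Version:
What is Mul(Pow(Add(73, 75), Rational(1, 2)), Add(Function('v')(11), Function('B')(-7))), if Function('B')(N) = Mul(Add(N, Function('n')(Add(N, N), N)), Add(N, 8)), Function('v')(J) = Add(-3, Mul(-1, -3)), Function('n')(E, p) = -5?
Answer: Mul(-24, Pow(37, Rational(1, 2))) ≈ -145.99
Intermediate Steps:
Function('v')(J) = 0 (Function('v')(J) = Add(-3, 3) = 0)
Function('B')(N) = Mul(Add(-5, N), Add(8, N)) (Function('B')(N) = Mul(Add(N, -5), Add(N, 8)) = Mul(Add(-5, N), Add(8, N)))
Mul(Pow(Add(73, 75), Rational(1, 2)), Add(Function('v')(11), Function('B')(-7))) = Mul(Pow(Add(73, 75), Rational(1, 2)), Add(0, Add(-40, Pow(-7, 2), Mul(3, -7)))) = Mul(Pow(148, Rational(1, 2)), Add(0, Add(-40, 49, -21))) = Mul(Mul(2, Pow(37, Rational(1, 2))), Add(0, -12)) = Mul(Mul(2, Pow(37, Rational(1, 2))), -12) = Mul(-24, Pow(37, Rational(1, 2)))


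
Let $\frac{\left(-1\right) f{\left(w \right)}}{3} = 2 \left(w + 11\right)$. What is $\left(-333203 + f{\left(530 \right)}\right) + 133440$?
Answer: $-203009$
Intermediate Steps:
$f{\left(w \right)} = -66 - 6 w$ ($f{\left(w \right)} = - 3 \cdot 2 \left(w + 11\right) = - 3 \cdot 2 \left(11 + w\right) = - 3 \left(22 + 2 w\right) = -66 - 6 w$)
$\left(-333203 + f{\left(530 \right)}\right) + 133440 = \left(-333203 - 3246\right) + 133440 = -336449 + 133440 = -203009$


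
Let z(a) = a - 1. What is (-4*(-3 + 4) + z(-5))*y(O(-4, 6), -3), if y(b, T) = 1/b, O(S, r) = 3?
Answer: -10/3 ≈ -3.3333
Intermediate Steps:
z(a) = -1 + a
(-4*(-3 + 4) + z(-5))*y(O(-4, 6), -3) = (-4*(-3 + 4) + (-1 - 5))/3 = (-4*1 - 6)*(⅓) = (-4 - 6)*(⅓) = -10*⅓ = -10/3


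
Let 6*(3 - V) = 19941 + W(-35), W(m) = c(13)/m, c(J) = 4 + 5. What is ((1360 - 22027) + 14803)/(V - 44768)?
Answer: 25655/210387 ≈ 0.12194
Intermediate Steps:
c(J) = 9
W(m) = 9/m
V = -116216/35 (V = 3 - (19941 + 9/(-35))/6 = 3 - (19941 + 9*(-1/35))/6 = 3 - (19941 - 9/35)/6 = 3 - ⅙*697926/35 = 3 - 116321/35 = -116216/35 ≈ -3320.5)
((1360 - 22027) + 14803)/(V - 44768) = ((1360 - 22027) + 14803)/(-116216/35 - 44768) = (-20667 + 14803)/(-1683096/35) = -5864*(-35/1683096) = 25655/210387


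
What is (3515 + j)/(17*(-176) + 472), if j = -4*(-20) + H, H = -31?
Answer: -99/70 ≈ -1.4143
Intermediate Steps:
j = 49 (j = -4*(-20) - 31 = 80 - 31 = 49)
(3515 + j)/(17*(-176) + 472) = (3515 + 49)/(17*(-176) + 472) = 3564/(-2992 + 472) = 3564/(-2520) = 3564*(-1/2520) = -99/70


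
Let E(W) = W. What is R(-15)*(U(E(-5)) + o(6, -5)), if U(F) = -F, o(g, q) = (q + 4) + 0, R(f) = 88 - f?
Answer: 412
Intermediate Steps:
o(g, q) = 4 + q (o(g, q) = (4 + q) + 0 = 4 + q)
R(-15)*(U(E(-5)) + o(6, -5)) = (88 - 1*(-15))*(-1*(-5) + (4 - 5)) = (88 + 15)*(5 - 1) = 103*4 = 412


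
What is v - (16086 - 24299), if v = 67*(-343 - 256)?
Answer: -31920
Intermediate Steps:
v = -40133 (v = 67*(-599) = -40133)
v - (16086 - 24299) = -40133 - (16086 - 24299) = -40133 - 1*(-8213) = -40133 + 8213 = -31920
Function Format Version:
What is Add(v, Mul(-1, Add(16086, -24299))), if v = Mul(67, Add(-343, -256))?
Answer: -31920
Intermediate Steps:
v = -40133 (v = Mul(67, -599) = -40133)
Add(v, Mul(-1, Add(16086, -24299))) = Add(-40133, Mul(-1, Add(16086, -24299))) = Add(-40133, Mul(-1, -8213)) = Add(-40133, 8213) = -31920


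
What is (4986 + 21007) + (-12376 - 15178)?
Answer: -1561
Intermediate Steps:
(4986 + 21007) + (-12376 - 15178) = 25993 - 27554 = -1561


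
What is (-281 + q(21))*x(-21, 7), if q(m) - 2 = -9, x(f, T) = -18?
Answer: 5184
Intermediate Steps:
q(m) = -7 (q(m) = 2 - 9 = -7)
(-281 + q(21))*x(-21, 7) = (-281 - 7)*(-18) = -288*(-18) = 5184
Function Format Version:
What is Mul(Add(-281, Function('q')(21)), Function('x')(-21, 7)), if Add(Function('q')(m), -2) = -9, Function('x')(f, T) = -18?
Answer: 5184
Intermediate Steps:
Function('q')(m) = -7 (Function('q')(m) = Add(2, -9) = -7)
Mul(Add(-281, Function('q')(21)), Function('x')(-21, 7)) = Mul(Add(-281, -7), -18) = Mul(-288, -18) = 5184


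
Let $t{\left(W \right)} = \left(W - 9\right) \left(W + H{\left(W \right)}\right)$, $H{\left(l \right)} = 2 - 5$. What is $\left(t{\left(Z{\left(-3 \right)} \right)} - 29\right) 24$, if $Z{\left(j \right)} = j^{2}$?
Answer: $-696$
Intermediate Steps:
$H{\left(l \right)} = -3$
$t{\left(W \right)} = \left(-9 + W\right) \left(-3 + W\right)$ ($t{\left(W \right)} = \left(W - 9\right) \left(W - 3\right) = \left(-9 + W\right) \left(-3 + W\right)$)
$\left(t{\left(Z{\left(-3 \right)} \right)} - 29\right) 24 = \left(\left(27 + \left(\left(-3\right)^{2}\right)^{2} - 12 \left(-3\right)^{2}\right) - 29\right) 24 = \left(\left(27 + 9^{2} - 108\right) - 29\right) 24 = \left(\left(27 + 81 - 108\right) - 29\right) 24 = \left(0 - 29\right) 24 = \left(-29\right) 24 = -696$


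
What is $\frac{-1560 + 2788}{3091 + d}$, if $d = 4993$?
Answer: $\frac{307}{2021} \approx 0.15191$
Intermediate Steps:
$\frac{-1560 + 2788}{3091 + d} = \frac{-1560 + 2788}{3091 + 4993} = \frac{1228}{8084} = 1228 \cdot \frac{1}{8084} = \frac{307}{2021}$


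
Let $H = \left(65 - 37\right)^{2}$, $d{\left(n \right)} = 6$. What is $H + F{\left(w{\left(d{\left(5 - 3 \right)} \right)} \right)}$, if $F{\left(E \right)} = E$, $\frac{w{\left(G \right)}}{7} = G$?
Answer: $826$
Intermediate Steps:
$w{\left(G \right)} = 7 G$
$H = 784$ ($H = 28^{2} = 784$)
$H + F{\left(w{\left(d{\left(5 - 3 \right)} \right)} \right)} = 784 + 7 \cdot 6 = 784 + 42 = 826$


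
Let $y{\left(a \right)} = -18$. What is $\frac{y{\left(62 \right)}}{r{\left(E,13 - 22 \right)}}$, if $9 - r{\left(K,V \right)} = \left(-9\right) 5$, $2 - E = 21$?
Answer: $- \frac{1}{3} \approx -0.33333$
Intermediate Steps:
$E = -19$ ($E = 2 - 21 = -19$)
$r{\left(K,V \right)} = 54$ ($r{\left(K,V \right)} = 9 - \left(-9\right) 5 = 9 - -45 = 9 + 45 = 54$)
$\frac{y{\left(62 \right)}}{r{\left(E,13 - 22 \right)}} = - \frac{18}{54} = \left(-18\right) \frac{1}{54} = - \frac{1}{3}$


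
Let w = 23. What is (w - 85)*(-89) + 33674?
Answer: 39192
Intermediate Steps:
(w - 85)*(-89) + 33674 = (23 - 85)*(-89) + 33674 = -62*(-89) + 33674 = 5518 + 33674 = 39192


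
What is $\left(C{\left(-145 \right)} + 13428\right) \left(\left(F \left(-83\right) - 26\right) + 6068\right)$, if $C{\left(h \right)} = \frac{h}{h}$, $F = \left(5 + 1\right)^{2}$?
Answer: $41012166$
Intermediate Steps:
$F = 36$ ($F = 6^{2} = 36$)
$C{\left(h \right)} = 1$
$\left(C{\left(-145 \right)} + 13428\right) \left(\left(F \left(-83\right) - 26\right) + 6068\right) = \left(1 + 13428\right) \left(\left(36 \left(-83\right) - 26\right) + 6068\right) = 13429 \left(\left(-2988 - 26\right) + 6068\right) = 13429 \left(-3014 + 6068\right) = 13429 \cdot 3054 = 41012166$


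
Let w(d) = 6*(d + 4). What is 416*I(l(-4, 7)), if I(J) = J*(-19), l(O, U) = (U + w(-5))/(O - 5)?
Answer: 7904/9 ≈ 878.22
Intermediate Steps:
w(d) = 24 + 6*d (w(d) = 6*(4 + d) = 24 + 6*d)
l(O, U) = (-6 + U)/(-5 + O) (l(O, U) = (U + (24 + 6*(-5)))/(O - 5) = (U + (24 - 30))/(-5 + O) = (U - 6)/(-5 + O) = (-6 + U)/(-5 + O))
I(J) = -19*J
416*I(l(-4, 7)) = 416*(-19*(-6 + 7)/(-5 - 4)) = 416*(-19/(-9)) = 416*(-(-19)/9) = 416*(-19*(-⅑)) = 416*(19/9) = 7904/9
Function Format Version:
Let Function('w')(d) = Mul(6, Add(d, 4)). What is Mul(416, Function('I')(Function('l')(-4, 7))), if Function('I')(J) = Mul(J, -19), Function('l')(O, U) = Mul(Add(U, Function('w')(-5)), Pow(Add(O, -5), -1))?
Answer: Rational(7904, 9) ≈ 878.22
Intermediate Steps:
Function('w')(d) = Add(24, Mul(6, d)) (Function('w')(d) = Mul(6, Add(4, d)) = Add(24, Mul(6, d)))
Function('l')(O, U) = Mul(Pow(Add(-5, O), -1), Add(-6, U)) (Function('l')(O, U) = Mul(Add(U, Add(24, Mul(6, -5))), Pow(Add(O, -5), -1)) = Mul(Add(U, Add(24, -30)), Pow(Add(-5, O), -1)) = Mul(Add(U, -6), Pow(Add(-5, O), -1)) = Mul(Add(-6, U), Pow(Add(-5, O), -1)) = Mul(Pow(Add(-5, O), -1), Add(-6, U)))
Function('I')(J) = Mul(-19, J)
Mul(416, Function('I')(Function('l')(-4, 7))) = Mul(416, Mul(-19, Mul(Pow(Add(-5, -4), -1), Add(-6, 7)))) = Mul(416, Mul(-19, Mul(Pow(-9, -1), 1))) = Mul(416, Mul(-19, Mul(Rational(-1, 9), 1))) = Mul(416, Mul(-19, Rational(-1, 9))) = Mul(416, Rational(19, 9)) = Rational(7904, 9)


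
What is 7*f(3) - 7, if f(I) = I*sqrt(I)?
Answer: -7 + 21*sqrt(3) ≈ 29.373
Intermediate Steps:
f(I) = I**(3/2)
7*f(3) - 7 = 7*3**(3/2) - 7 = 7*(3*sqrt(3)) - 7 = 21*sqrt(3) - 7 = -7 + 21*sqrt(3)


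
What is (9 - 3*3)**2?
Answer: 0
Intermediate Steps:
(9 - 3*3)**2 = (9 - 9)**2 = 0**2 = 0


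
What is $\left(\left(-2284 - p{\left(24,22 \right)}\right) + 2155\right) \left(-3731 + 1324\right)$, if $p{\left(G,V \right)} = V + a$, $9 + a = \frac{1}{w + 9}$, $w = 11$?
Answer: $\frac{6838287}{20} \approx 3.4191 \cdot 10^{5}$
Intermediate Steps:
$a = - \frac{179}{20}$ ($a = -9 + \frac{1}{11 + 9} = -9 + \frac{1}{20} = - \frac{179}{20} \approx -8.95$)
$p{\left(G,V \right)} = - \frac{179}{20} + V$ ($p{\left(G,V \right)} = V - \frac{179}{20} = - \frac{179}{20} + V$)
$\left(\left(-2284 - p{\left(24,22 \right)}\right) + 2155\right) \left(-3731 + 1324\right) = \left(\left(-2284 - \left(- \frac{179}{20} + 22\right)\right) + 2155\right) \left(-3731 + 1324\right) = \left(\left(-2284 - \frac{261}{20}\right) + 2155\right) \left(-2407\right) = \left(- \frac{45941}{20} + 2155\right) \left(-2407\right) = \left(- \frac{2841}{20}\right) \left(-2407\right) = \frac{6838287}{20}$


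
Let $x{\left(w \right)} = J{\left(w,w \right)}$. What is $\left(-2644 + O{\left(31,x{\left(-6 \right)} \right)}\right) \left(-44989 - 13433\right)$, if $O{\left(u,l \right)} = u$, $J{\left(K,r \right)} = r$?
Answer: $152656686$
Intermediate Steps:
$x{\left(w \right)} = w$
$\left(-2644 + O{\left(31,x{\left(-6 \right)} \right)}\right) \left(-44989 - 13433\right) = \left(-2644 + 31\right) \left(-44989 - 13433\right) = \left(-2613\right) \left(-58422\right) = 152656686$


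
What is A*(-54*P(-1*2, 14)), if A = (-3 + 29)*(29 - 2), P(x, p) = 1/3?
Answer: -12636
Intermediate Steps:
P(x, p) = 1/3
A = 702 (A = 26*27 = 702)
A*(-54*P(-1*2, 14)) = 702*(-54*1/3) = 702*(-18) = -12636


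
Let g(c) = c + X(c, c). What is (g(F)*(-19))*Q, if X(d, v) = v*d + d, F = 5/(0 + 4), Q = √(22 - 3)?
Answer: -1235*√19/16 ≈ -336.45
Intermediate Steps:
Q = √19 ≈ 4.3589
F = 5/4 ≈ 1.2500
X(d, v) = d + d*v (X(d, v) = d*v + d = d + d*v)
g(c) = c + c*(1 + c)
(g(F)*(-19))*Q = ((5*(2 + 5/4)/4)*(-19))*√19 = (((5/4)*(13/4))*(-19))*√19 = ((65/16)*(-19))*√19 = -1235*√19/16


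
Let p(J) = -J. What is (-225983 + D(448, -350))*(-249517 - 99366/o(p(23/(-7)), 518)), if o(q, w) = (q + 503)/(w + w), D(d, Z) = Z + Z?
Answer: 45475173584730/443 ≈ 1.0265e+11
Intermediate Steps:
D(d, Z) = 2*Z
o(q, w) = (503 + q)/(2*w) (o(q, w) = (503 + q)/((2*w)) = (503 + q)*(1/(2*w)) = (503 + q)/(2*w))
(-225983 + D(448, -350))*(-249517 - 99366/o(p(23/(-7)), 518)) = (-225983 + 2*(-350))*(-249517 - 99366*1036/(503 - 23/(-7))) = (-225983 - 700)*(-249517 - 99366*1036/(503 - 23*(-1)/7)) = -226683*(-249517 - 99366*1036/(503 - 1*(-23/7))) = -226683*(-249517 - 99366*1036/(503 + 23/7)) = -226683*(-249517 - 99366/((½)*(1/518)*(3544/7))) = -226683*(-249517 - 99366/886/1813) = -226683*(-249517 - 99366*1813/886) = -226683*(-249517 - 90075279/443) = -226683*(-200611310/443) = 45475173584730/443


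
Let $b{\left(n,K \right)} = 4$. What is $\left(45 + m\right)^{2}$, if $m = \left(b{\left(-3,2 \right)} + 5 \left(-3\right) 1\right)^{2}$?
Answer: $27556$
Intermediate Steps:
$m = 121$ ($m = \left(4 + 5 \left(-3\right) 1\right)^{2} = \left(4 - 15\right)^{2} = \left(-11\right)^{2} = 121$)
$\left(45 + m\right)^{2} = \left(45 + 121\right)^{2} = 166^{2} = 27556$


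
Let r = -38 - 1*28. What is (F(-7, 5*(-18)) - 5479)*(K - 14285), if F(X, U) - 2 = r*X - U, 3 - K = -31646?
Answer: -85517700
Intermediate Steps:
K = 31649 (K = 3 - 1*(-31646) = 3 + 31646 = 31649)
r = -66 (r = -38 - 28 = -66)
F(X, U) = 2 - U - 66*X (F(X, U) = 2 + (-66*X - U) = 2 + (-U - 66*X) = 2 - U - 66*X)
(F(-7, 5*(-18)) - 5479)*(K - 14285) = ((2 - 5*(-18) - 66*(-7)) - 5479)*(31649 - 14285) = ((2 - 1*(-90) + 462) - 5479)*17364 = ((2 + 90 + 462) - 5479)*17364 = (554 - 5479)*17364 = -4925*17364 = -85517700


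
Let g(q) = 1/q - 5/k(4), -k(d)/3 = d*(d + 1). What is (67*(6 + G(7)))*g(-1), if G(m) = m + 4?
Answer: -12529/12 ≈ -1044.1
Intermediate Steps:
k(d) = -3*d*(1 + d) (k(d) = -3*d*(d + 1) = -3*d*(1 + d))
G(m) = 4 + m
g(q) = 1/12 + 1/q (g(q) = 1/q - 5*(-1/(12*(1 + 4))) = 1/q - 5/((-3*4*5)) = 1/q - 5/(-60) = 1/q - 5*(-1/60) = 1/q + 1/12 = 1/12 + 1/q)
(67*(6 + G(7)))*g(-1) = (67*(6 + (4 + 7)))*((1/12)*(12 - 1)/(-1)) = (67*(6 + 11))*((1/12)*(-1)*11) = (67*17)*(-11/12) = 1139*(-11/12) = -12529/12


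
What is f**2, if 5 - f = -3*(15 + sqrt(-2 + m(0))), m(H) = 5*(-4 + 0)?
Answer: 2302 + 300*I*sqrt(22) ≈ 2302.0 + 1407.1*I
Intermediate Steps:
m(H) = -20 (m(H) = 5*(-4) = -20)
f = 50 + 3*I*sqrt(22) (f = 5 - (-3)*(15 + sqrt(-2 - 20)) = 5 - (-3)*(15 + sqrt(-22)) = 5 - (-3)*(15 + I*sqrt(22)) = 5 - (-45 - 3*I*sqrt(22)) = 5 + (45 + 3*I*sqrt(22)) = 50 + 3*I*sqrt(22) ≈ 50.0 + 14.071*I)
f**2 = (50 + 3*I*sqrt(22))**2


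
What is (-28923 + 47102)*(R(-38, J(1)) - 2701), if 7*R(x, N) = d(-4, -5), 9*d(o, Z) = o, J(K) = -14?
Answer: -441923699/9 ≈ -4.9103e+7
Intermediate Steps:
d(o, Z) = o/9
R(x, N) = -4/63 (R(x, N) = ((1/9)*(-4))/7 = (1/7)*(-4/9) = -4/63)
(-28923 + 47102)*(R(-38, J(1)) - 2701) = (-28923 + 47102)*(-4/63 - 2701) = 18179*(-170167/63) = -441923699/9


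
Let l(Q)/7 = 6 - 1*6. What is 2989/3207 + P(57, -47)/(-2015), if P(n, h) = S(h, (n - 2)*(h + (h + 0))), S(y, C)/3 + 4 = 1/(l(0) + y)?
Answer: 284891614/303718935 ≈ 0.93801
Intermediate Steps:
l(Q) = 0 (l(Q) = 7*(6 - 1*6) = 7*(6 - 6) = 7*0 = 0)
S(y, C) = -12 + 3/y (S(y, C) = -12 + 3/(0 + y) = -12 + 3/y)
P(n, h) = -12 + 3/h
2989/3207 + P(57, -47)/(-2015) = 2989/3207 + (-12 + 3/(-47))/(-2015) = 2989*(1/3207) + (-12 + 3*(-1/47))*(-1/2015) = 2989/3207 + (-12 - 3/47)*(-1/2015) = 2989/3207 - 567/47*(-1/2015) = 2989/3207 + 567/94705 = 284891614/303718935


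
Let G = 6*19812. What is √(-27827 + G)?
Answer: √91045 ≈ 301.74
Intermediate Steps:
G = 118872
√(-27827 + G) = √(-27827 + 118872) = √91045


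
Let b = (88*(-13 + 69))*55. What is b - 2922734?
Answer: -2651694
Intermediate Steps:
b = 271040 (b = (88*56)*55 = 4928*55 = 271040)
b - 2922734 = 271040 - 2922734 = -2651694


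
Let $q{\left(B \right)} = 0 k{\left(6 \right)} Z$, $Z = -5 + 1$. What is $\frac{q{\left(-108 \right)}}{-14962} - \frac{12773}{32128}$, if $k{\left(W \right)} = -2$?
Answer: $- \frac{12773}{32128} \approx -0.39757$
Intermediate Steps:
$Z = -4$
$q{\left(B \right)} = 0$ ($q{\left(B \right)} = 0 \left(-2\right) \left(-4\right) = 0 \left(-4\right) = 0$)
$\frac{q{\left(-108 \right)}}{-14962} - \frac{12773}{32128} = \frac{0}{-14962} - \frac{12773}{32128} = 0 \left(- \frac{1}{14962}\right) - \frac{12773}{32128} = 0 - \frac{12773}{32128} = - \frac{12773}{32128}$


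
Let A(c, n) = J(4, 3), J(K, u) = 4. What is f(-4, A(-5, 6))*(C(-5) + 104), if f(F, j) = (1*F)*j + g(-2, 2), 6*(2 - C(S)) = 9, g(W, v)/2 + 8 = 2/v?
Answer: -3135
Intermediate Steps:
g(W, v) = -16 + 4/v (g(W, v) = -16 + 2*(2/v) = -16 + 4/v)
A(c, n) = 4
C(S) = ½ (C(S) = 2 - ⅙*9 = 2 - 3/2 = ½)
f(F, j) = -14 + F*j (f(F, j) = (1*F)*j + (-16 + 4/2) = F*j + (-16 + 4*(½)) = F*j + (-16 + 2) = F*j - 14 = -14 + F*j)
f(-4, A(-5, 6))*(C(-5) + 104) = (-14 - 4*4)*(½ + 104) = (-14 - 16)*(209/2) = -30*209/2 = -3135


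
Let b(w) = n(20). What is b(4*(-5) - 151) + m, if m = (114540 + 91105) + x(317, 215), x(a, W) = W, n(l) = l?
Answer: 205880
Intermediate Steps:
b(w) = 20
m = 205860 (m = (114540 + 91105) + 215 = 205645 + 215 = 205860)
b(4*(-5) - 151) + m = 20 + 205860 = 205880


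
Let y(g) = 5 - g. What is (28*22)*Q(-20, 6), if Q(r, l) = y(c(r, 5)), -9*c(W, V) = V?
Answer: 30800/9 ≈ 3422.2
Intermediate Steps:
c(W, V) = -V/9
Q(r, l) = 50/9 (Q(r, l) = 5 - (-1)*5/9 = 5 - 1*(-5/9) = 5 + 5/9 = 50/9)
(28*22)*Q(-20, 6) = (28*22)*(50/9) = 616*(50/9) = 30800/9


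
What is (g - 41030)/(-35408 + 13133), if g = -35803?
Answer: 8537/2475 ≈ 3.4493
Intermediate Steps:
(g - 41030)/(-35408 + 13133) = (-35803 - 41030)/(-35408 + 13133) = -76833/(-22275) = -76833*(-1/22275) = 8537/2475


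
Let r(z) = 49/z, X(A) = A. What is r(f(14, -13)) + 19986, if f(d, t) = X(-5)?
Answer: 99881/5 ≈ 19976.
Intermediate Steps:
f(d, t) = -5
r(f(14, -13)) + 19986 = 49/(-5) + 19986 = 49*(-1/5) + 19986 = -49/5 + 19986 = 99881/5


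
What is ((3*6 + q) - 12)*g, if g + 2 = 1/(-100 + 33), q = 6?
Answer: -1620/67 ≈ -24.179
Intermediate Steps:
g = -135/67 (g = -2 + 1/(-100 + 33) = -2 + 1/(-67) = -2 - 1/67 = -135/67 ≈ -2.0149)
((3*6 + q) - 12)*g = ((3*6 + 6) - 12)*(-135/67) = ((18 + 6) - 12)*(-135/67) = (24 - 12)*(-135/67) = 12*(-135/67) = -1620/67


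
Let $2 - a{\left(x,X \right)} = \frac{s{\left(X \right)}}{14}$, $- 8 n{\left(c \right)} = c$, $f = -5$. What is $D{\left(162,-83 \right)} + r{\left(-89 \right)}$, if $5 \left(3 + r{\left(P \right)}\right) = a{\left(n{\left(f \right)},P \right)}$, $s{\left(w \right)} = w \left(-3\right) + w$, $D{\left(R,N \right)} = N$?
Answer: $- \frac{617}{7} \approx -88.143$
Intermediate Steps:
$s{\left(w \right)} = - 2 w$ ($s{\left(w \right)} = - 3 w + w = - 2 w$)
$n{\left(c \right)} = - \frac{c}{8}$
$a{\left(x,X \right)} = 2 + \frac{X}{7}$ ($a{\left(x,X \right)} = 2 - \frac{\left(-2\right) X}{14} = 2 - - 2 X \frac{1}{14} = 2 - - \frac{X}{7} = 2 + \frac{X}{7}$)
$r{\left(P \right)} = - \frac{13}{5} + \frac{P}{35}$ ($r{\left(P \right)} = -3 + \frac{2 + \frac{P}{7}}{5} = -3 + \left(\frac{2}{5} + \frac{P}{35}\right) = - \frac{13}{5} + \frac{P}{35}$)
$D{\left(162,-83 \right)} + r{\left(-89 \right)} = -83 + \left(- \frac{13}{5} + \frac{1}{35} \left(-89\right)\right) = -83 - \frac{36}{7} = - \frac{617}{7}$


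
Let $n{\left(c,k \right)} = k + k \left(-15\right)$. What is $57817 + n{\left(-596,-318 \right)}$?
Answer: $62269$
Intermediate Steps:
$n{\left(c,k \right)} = - 14 k$ ($n{\left(c,k \right)} = k - 15 k = - 14 k$)
$57817 + n{\left(-596,-318 \right)} = 57817 - -4452 = 57817 + 4452 = 62269$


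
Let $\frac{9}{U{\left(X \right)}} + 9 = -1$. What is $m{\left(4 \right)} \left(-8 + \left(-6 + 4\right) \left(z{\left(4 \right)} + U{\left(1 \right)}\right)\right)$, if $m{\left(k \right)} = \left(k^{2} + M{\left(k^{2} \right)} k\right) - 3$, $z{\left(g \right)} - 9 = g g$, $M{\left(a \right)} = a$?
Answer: $- \frac{21637}{5} \approx -4327.4$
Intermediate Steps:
$z{\left(g \right)} = 9 + g^{2}$ ($z{\left(g \right)} = 9 + g g = 9 + g^{2}$)
$U{\left(X \right)} = - \frac{9}{10}$ ($U{\left(X \right)} = \frac{9}{-9 - 1} = \frac{9}{-10} = 9 \left(- \frac{1}{10}\right) = - \frac{9}{10}$)
$m{\left(k \right)} = -3 + k^{2} + k^{3}$ ($m{\left(k \right)} = \left(k^{2} + k^{2} k\right) - 3 = \left(k^{2} + k^{3}\right) - 3 = -3 + k^{2} + k^{3}$)
$m{\left(4 \right)} \left(-8 + \left(-6 + 4\right) \left(z{\left(4 \right)} + U{\left(1 \right)}\right)\right) = \left(-3 + 4^{2} + 4^{3}\right) \left(-8 + \left(-6 + 4\right) \left(\left(9 + 4^{2}\right) - \frac{9}{10}\right)\right) = \left(-3 + 16 + 64\right) \left(-8 - 2 \left(\left(9 + 16\right) - \frac{9}{10}\right)\right) = 77 \left(-8 - 2 \left(25 - \frac{9}{10}\right)\right) = 77 \left(-8 - \frac{241}{5}\right) = 77 \left(- \frac{281}{5}\right) = - \frac{21637}{5}$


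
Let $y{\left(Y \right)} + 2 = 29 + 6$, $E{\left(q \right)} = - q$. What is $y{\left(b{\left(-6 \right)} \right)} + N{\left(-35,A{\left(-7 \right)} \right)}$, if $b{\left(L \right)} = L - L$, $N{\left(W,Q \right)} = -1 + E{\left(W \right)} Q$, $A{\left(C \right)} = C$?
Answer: $-213$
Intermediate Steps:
$N{\left(W,Q \right)} = -1 - Q W$ ($N{\left(W,Q \right)} = -1 + - W Q = -1 - Q W$)
$b{\left(L \right)} = 0$
$y{\left(Y \right)} = 33$ ($y{\left(Y \right)} = -2 + \left(29 + 6\right) = -2 + 35 = 33$)
$y{\left(b{\left(-6 \right)} \right)} + N{\left(-35,A{\left(-7 \right)} \right)} = 33 - \left(1 - -245\right) = 33 - 246 = -213$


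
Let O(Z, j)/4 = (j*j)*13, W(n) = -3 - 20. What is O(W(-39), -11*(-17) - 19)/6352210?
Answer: 733824/3176105 ≈ 0.23105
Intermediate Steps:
W(n) = -23
O(Z, j) = 52*j² (O(Z, j) = 4*((j*j)*13) = 4*(j²*13) = 4*(13*j²) = 52*j²)
O(W(-39), -11*(-17) - 19)/6352210 = (52*(-11*(-17) - 19)²)/6352210 = (52*(187 - 19)²)*(1/6352210) = (52*168²)*(1/6352210) = (52*28224)*(1/6352210) = 1467648*(1/6352210) = 733824/3176105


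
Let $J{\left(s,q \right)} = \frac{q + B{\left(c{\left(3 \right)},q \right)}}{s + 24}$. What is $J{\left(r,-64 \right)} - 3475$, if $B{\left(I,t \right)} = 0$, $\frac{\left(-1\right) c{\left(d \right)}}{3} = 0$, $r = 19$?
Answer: $- \frac{149489}{43} \approx -3476.5$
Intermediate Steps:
$c{\left(d \right)} = 0$ ($c{\left(d \right)} = \left(-3\right) 0 = 0$)
$J{\left(s,q \right)} = \frac{q}{24 + s}$ ($J{\left(s,q \right)} = \frac{q + 0}{s + 24} = \frac{q}{24 + s}$)
$J{\left(r,-64 \right)} - 3475 = - \frac{64}{24 + 19} - 3475 = - \frac{64}{43} - 3475 = - \frac{149489}{43}$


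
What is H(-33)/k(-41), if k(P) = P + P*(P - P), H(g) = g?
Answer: 33/41 ≈ 0.80488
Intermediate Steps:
k(P) = P (k(P) = P + P*0 = P + 0 = P)
H(-33)/k(-41) = -33/(-41) = -33*(-1/41) = 33/41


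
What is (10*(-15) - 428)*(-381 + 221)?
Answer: 92480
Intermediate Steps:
(10*(-15) - 428)*(-381 + 221) = (-150 - 428)*(-160) = -578*(-160) = 92480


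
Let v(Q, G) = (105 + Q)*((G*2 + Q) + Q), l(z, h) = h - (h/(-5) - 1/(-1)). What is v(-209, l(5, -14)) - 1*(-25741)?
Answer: 364577/5 ≈ 72915.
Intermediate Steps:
l(z, h) = -1 + 6*h/5 (l(z, h) = h - (h*(-⅕) - 1*(-1)) = h - (-h/5 + 1) = h - (1 - h/5) = h + (-1 + h/5) = -1 + 6*h/5)
v(Q, G) = (105 + Q)*(2*G + 2*Q) (v(Q, G) = (105 + Q)*((2*G + Q) + Q) = (105 + Q)*((Q + 2*G) + Q) = (105 + Q)*(2*G + 2*Q))
v(-209, l(5, -14)) - 1*(-25741) = (2*(-209)² + 210*(-1 + (6/5)*(-14)) + 210*(-209) + 2*(-1 + (6/5)*(-14))*(-209)) - 1*(-25741) = (2*43681 + 210*(-1 - 84/5) - 43890 + 2*(-1 - 84/5)*(-209)) + 25741 = (87362 + 210*(-89/5) - 43890 + 2*(-89/5)*(-209)) + 25741 = (87362 - 3738 - 43890 + 37202/5) + 25741 = 235872/5 + 25741 = 364577/5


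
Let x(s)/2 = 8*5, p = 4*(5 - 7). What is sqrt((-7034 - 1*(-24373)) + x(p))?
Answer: sqrt(17419) ≈ 131.98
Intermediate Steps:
p = -8 (p = 4*(-2) = -8)
x(s) = 80 (x(s) = 2*(8*5) = 2*40 = 80)
sqrt((-7034 - 1*(-24373)) + x(p)) = sqrt((-7034 - 1*(-24373)) + 80) = sqrt((-7034 + 24373) + 80) = sqrt(17339 + 80) = sqrt(17419)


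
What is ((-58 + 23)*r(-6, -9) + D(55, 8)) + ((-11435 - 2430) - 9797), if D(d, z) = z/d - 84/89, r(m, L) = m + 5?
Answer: -115658073/4895 ≈ -23628.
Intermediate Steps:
r(m, L) = 5 + m
D(d, z) = -84/89 + z/d (D(d, z) = z/d - 84*1/89 = z/d - 84/89 = -84/89 + z/d)
((-58 + 23)*r(-6, -9) + D(55, 8)) + ((-11435 - 2430) - 9797) = ((-58 + 23)*(5 - 6) + (-84/89 + 8/55)) + ((-11435 - 2430) - 9797) = (-35*(-1) + (-84/89 + 8*(1/55))) + (-13865 - 9797) = (35 + (-84/89 + 8/55)) - 23662 = (35 - 3908/4895) - 23662 = 167417/4895 - 23662 = -115658073/4895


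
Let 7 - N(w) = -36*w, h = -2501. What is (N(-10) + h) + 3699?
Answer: 845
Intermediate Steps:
N(w) = 7 + 36*w (N(w) = 7 - (-36)*w = 7 + 36*w)
(N(-10) + h) + 3699 = ((7 + 36*(-10)) - 2501) + 3699 = ((7 - 360) - 2501) + 3699 = (-353 - 2501) + 3699 = -2854 + 3699 = 845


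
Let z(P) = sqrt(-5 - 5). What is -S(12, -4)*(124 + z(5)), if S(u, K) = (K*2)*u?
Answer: 11904 + 96*I*sqrt(10) ≈ 11904.0 + 303.58*I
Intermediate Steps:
z(P) = I*sqrt(10) (z(P) = sqrt(-10) = I*sqrt(10))
S(u, K) = 2*K*u (S(u, K) = (2*K)*u = 2*K*u)
-S(12, -4)*(124 + z(5)) = -2*(-4)*12*(124 + I*sqrt(10)) = -(-96)*(124 + I*sqrt(10)) = -(-11904 - 96*I*sqrt(10)) = 11904 + 96*I*sqrt(10)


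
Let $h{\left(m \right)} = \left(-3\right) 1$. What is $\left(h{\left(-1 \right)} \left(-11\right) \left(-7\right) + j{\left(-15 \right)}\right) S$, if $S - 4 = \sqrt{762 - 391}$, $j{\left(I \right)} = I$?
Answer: $-984 - 246 \sqrt{371} \approx -5722.3$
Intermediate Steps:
$h{\left(m \right)} = -3$
$S = 4 + \sqrt{371}$ ($S = 4 + \sqrt{762 - 391} = 4 + \sqrt{371} \approx 23.261$)
$\left(h{\left(-1 \right)} \left(-11\right) \left(-7\right) + j{\left(-15 \right)}\right) S = \left(\left(-3\right) \left(-11\right) \left(-7\right) - 15\right) \left(4 + \sqrt{371}\right) = \left(33 \left(-7\right) - 15\right) \left(4 + \sqrt{371}\right) = \left(-231 - 15\right) \left(4 + \sqrt{371}\right) = - 246 \left(4 + \sqrt{371}\right) = -984 - 246 \sqrt{371}$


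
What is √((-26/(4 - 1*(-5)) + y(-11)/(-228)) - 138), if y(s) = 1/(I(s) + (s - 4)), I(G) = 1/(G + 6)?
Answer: 13*I*√43337/228 ≈ 11.87*I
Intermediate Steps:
I(G) = 1/(6 + G)
y(s) = 1/(-4 + s + 1/(6 + s)) (y(s) = 1/(1/(6 + s) + (s - 4)) = 1/(1/(6 + s) + (-4 + s)) = 1/(-4 + s + 1/(6 + s)))
√((-26/(4 - 1*(-5)) + y(-11)/(-228)) - 138) = √((-26/(4 - 1*(-5)) + ((6 - 11)/(1 + (-4 - 11)*(6 - 11)))/(-228)) - 138) = √((-26/(4 + 5) + (-5/(1 - 15*(-5)))*(-1/228)) - 138) = √((-26/9 + (-5/(1 + 75))*(-1/228)) - 138) = √((-26*⅑ + (-5/76)*(-1/228)) - 138) = √((-26/9 + ((1/76)*(-5))*(-1/228)) - 138) = √((-26/9 - 5/76*(-1/228)) - 138) = √((-26/9 + 5/17328) - 138) = √(-150161/51984 - 138) = √(-7323953/51984) = 13*I*√43337/228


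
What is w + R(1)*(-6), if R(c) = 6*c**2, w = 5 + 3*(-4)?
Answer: -43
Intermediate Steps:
w = -7 (w = 5 - 12 = -7)
w + R(1)*(-6) = -7 + (6*1**2)*(-6) = -7 + (6*1)*(-6) = -7 + 6*(-6) = -7 - 36 = -43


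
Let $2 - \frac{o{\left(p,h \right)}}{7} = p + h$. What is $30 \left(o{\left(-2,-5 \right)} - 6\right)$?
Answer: $1710$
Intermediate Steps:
$o{\left(p,h \right)} = 14 - 7 h - 7 p$ ($o{\left(p,h \right)} = 14 - 7 \left(p + h\right) = 14 - 7 \left(h + p\right) = 14 - \left(7 h + 7 p\right) = 14 - 7 h - 7 p$)
$30 \left(o{\left(-2,-5 \right)} - 6\right) = 30 \left(\left(14 - -35 - -14\right) - 6\right) = 30 \left(\left(14 + 35 + 14\right) - 6\right) = 30 \left(63 - 6\right) = 30 \cdot 57 = 1710$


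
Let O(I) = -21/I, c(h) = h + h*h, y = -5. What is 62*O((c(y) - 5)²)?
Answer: -434/75 ≈ -5.7867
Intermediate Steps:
c(h) = h + h²
62*O((c(y) - 5)²) = 62*(-21/(-5*(1 - 5) - 5)²) = 62*(-21/(-5*(-4) - 5)²) = 62*(-21/(20 - 5)²) = 62*(-21/(15²)) = 62*(-21/225) = 62*(-21*1/225) = 62*(-7/75) = -434/75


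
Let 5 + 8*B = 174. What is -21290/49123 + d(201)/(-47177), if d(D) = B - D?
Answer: -7964498643/18539806168 ≈ -0.42959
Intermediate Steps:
B = 169/8 (B = -5/8 + (⅛)*174 = -5/8 + 87/4 = 169/8 ≈ 21.125)
d(D) = 169/8 - D
-21290/49123 + d(201)/(-47177) = -21290/49123 + (169/8 - 1*201)/(-47177) = -21290*1/49123 + (169/8 - 201)*(-1/47177) = -21290/49123 - 1439/8*(-1/47177) = -21290/49123 + 1439/377416 = -7964498643/18539806168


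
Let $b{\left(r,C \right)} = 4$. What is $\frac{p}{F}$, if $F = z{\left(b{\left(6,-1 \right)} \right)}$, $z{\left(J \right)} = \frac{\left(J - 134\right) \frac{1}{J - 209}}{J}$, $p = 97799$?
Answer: $616886$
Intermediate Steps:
$z{\left(J \right)} = \frac{-134 + J}{J \left(-209 + J\right)}$ ($z{\left(J \right)} = \frac{\left(-134 + J\right) \frac{1}{-209 + J}}{J} = \frac{\frac{1}{-209 + J} \left(-134 + J\right)}{J} = \frac{-134 + J}{J \left(-209 + J\right)}$)
$F = \frac{13}{82}$ ($F = \frac{-134 + 4}{4 \left(-209 + 4\right)} = \frac{1}{4} \frac{1}{-205} \left(-130\right) = \frac{1}{4} \left(- \frac{1}{205}\right) \left(-130\right) = \frac{13}{82} \approx 0.15854$)
$\frac{p}{F} = \frac{97799}{\frac{13}{82}} = 97799 \cdot \frac{82}{13} = 616886$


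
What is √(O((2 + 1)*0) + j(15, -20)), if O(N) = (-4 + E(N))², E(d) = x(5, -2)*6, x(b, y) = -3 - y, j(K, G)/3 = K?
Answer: √145 ≈ 12.042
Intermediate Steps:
j(K, G) = 3*K
E(d) = -6 (E(d) = (-3 - 1*(-2))*6 = (-3 + 2)*6 = -1*6 = -6)
O(N) = 100 (O(N) = (-4 - 6)² = (-10)² = 100)
√(O((2 + 1)*0) + j(15, -20)) = √(100 + 3*15) = √(100 + 45) = √145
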